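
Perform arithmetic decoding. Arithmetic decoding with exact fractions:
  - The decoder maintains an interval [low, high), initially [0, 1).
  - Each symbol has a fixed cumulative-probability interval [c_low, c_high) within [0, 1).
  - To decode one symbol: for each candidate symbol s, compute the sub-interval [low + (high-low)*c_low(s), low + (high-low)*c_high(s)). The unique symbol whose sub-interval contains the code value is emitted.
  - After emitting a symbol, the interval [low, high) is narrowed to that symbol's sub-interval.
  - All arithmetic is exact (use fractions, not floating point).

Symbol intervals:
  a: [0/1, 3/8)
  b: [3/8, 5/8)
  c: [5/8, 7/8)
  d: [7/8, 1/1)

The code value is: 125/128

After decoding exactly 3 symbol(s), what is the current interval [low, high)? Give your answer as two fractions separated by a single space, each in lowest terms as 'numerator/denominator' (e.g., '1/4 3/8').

Answer: 249/256 251/256

Derivation:
Step 1: interval [0/1, 1/1), width = 1/1 - 0/1 = 1/1
  'a': [0/1 + 1/1*0/1, 0/1 + 1/1*3/8) = [0/1, 3/8)
  'b': [0/1 + 1/1*3/8, 0/1 + 1/1*5/8) = [3/8, 5/8)
  'c': [0/1 + 1/1*5/8, 0/1 + 1/1*7/8) = [5/8, 7/8)
  'd': [0/1 + 1/1*7/8, 0/1 + 1/1*1/1) = [7/8, 1/1) <- contains code 125/128
  emit 'd', narrow to [7/8, 1/1)
Step 2: interval [7/8, 1/1), width = 1/1 - 7/8 = 1/8
  'a': [7/8 + 1/8*0/1, 7/8 + 1/8*3/8) = [7/8, 59/64)
  'b': [7/8 + 1/8*3/8, 7/8 + 1/8*5/8) = [59/64, 61/64)
  'c': [7/8 + 1/8*5/8, 7/8 + 1/8*7/8) = [61/64, 63/64) <- contains code 125/128
  'd': [7/8 + 1/8*7/8, 7/8 + 1/8*1/1) = [63/64, 1/1)
  emit 'c', narrow to [61/64, 63/64)
Step 3: interval [61/64, 63/64), width = 63/64 - 61/64 = 1/32
  'a': [61/64 + 1/32*0/1, 61/64 + 1/32*3/8) = [61/64, 247/256)
  'b': [61/64 + 1/32*3/8, 61/64 + 1/32*5/8) = [247/256, 249/256)
  'c': [61/64 + 1/32*5/8, 61/64 + 1/32*7/8) = [249/256, 251/256) <- contains code 125/128
  'd': [61/64 + 1/32*7/8, 61/64 + 1/32*1/1) = [251/256, 63/64)
  emit 'c', narrow to [249/256, 251/256)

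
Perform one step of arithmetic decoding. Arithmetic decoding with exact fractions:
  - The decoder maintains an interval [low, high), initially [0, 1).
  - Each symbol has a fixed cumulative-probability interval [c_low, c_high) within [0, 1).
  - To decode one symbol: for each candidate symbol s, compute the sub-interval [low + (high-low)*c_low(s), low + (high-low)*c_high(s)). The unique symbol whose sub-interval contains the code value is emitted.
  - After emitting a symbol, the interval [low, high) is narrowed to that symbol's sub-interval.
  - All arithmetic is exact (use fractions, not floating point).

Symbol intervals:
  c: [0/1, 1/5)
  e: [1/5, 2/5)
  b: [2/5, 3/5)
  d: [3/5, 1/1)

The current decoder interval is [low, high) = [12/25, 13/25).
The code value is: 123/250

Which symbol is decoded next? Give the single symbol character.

Interval width = high − low = 13/25 − 12/25 = 1/25
Scaled code = (code − low) / width = (123/250 − 12/25) / 1/25 = 3/10
  c: [0/1, 1/5) 
  e: [1/5, 2/5) ← scaled code falls here ✓
  b: [2/5, 3/5) 
  d: [3/5, 1/1) 

Answer: e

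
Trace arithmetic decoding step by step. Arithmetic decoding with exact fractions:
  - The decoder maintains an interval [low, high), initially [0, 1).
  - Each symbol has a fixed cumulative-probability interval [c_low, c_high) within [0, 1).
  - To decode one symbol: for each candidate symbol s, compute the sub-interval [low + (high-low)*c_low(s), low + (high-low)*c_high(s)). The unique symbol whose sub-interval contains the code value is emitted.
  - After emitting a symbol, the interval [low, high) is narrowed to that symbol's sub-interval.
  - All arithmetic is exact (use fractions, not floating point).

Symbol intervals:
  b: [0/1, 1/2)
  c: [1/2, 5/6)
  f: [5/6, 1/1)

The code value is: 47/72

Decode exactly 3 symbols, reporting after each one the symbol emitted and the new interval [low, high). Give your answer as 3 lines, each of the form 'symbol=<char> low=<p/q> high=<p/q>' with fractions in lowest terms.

Step 1: interval [0/1, 1/1), width = 1/1 - 0/1 = 1/1
  'b': [0/1 + 1/1*0/1, 0/1 + 1/1*1/2) = [0/1, 1/2)
  'c': [0/1 + 1/1*1/2, 0/1 + 1/1*5/6) = [1/2, 5/6) <- contains code 47/72
  'f': [0/1 + 1/1*5/6, 0/1 + 1/1*1/1) = [5/6, 1/1)
  emit 'c', narrow to [1/2, 5/6)
Step 2: interval [1/2, 5/6), width = 5/6 - 1/2 = 1/3
  'b': [1/2 + 1/3*0/1, 1/2 + 1/3*1/2) = [1/2, 2/3) <- contains code 47/72
  'c': [1/2 + 1/3*1/2, 1/2 + 1/3*5/6) = [2/3, 7/9)
  'f': [1/2 + 1/3*5/6, 1/2 + 1/3*1/1) = [7/9, 5/6)
  emit 'b', narrow to [1/2, 2/3)
Step 3: interval [1/2, 2/3), width = 2/3 - 1/2 = 1/6
  'b': [1/2 + 1/6*0/1, 1/2 + 1/6*1/2) = [1/2, 7/12)
  'c': [1/2 + 1/6*1/2, 1/2 + 1/6*5/6) = [7/12, 23/36)
  'f': [1/2 + 1/6*5/6, 1/2 + 1/6*1/1) = [23/36, 2/3) <- contains code 47/72
  emit 'f', narrow to [23/36, 2/3)

Answer: symbol=c low=1/2 high=5/6
symbol=b low=1/2 high=2/3
symbol=f low=23/36 high=2/3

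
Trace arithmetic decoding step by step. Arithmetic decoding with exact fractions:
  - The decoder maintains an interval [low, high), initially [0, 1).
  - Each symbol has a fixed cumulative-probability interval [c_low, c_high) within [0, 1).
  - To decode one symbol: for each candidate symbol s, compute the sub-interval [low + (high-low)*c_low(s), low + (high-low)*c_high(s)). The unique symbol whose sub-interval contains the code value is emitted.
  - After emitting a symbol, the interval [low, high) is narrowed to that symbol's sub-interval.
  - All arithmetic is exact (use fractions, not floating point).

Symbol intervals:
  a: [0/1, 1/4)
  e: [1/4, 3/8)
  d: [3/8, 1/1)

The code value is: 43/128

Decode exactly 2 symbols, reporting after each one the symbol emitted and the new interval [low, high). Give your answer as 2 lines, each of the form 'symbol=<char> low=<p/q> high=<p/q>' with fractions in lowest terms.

Step 1: interval [0/1, 1/1), width = 1/1 - 0/1 = 1/1
  'a': [0/1 + 1/1*0/1, 0/1 + 1/1*1/4) = [0/1, 1/4)
  'e': [0/1 + 1/1*1/4, 0/1 + 1/1*3/8) = [1/4, 3/8) <- contains code 43/128
  'd': [0/1 + 1/1*3/8, 0/1 + 1/1*1/1) = [3/8, 1/1)
  emit 'e', narrow to [1/4, 3/8)
Step 2: interval [1/4, 3/8), width = 3/8 - 1/4 = 1/8
  'a': [1/4 + 1/8*0/1, 1/4 + 1/8*1/4) = [1/4, 9/32)
  'e': [1/4 + 1/8*1/4, 1/4 + 1/8*3/8) = [9/32, 19/64)
  'd': [1/4 + 1/8*3/8, 1/4 + 1/8*1/1) = [19/64, 3/8) <- contains code 43/128
  emit 'd', narrow to [19/64, 3/8)

Answer: symbol=e low=1/4 high=3/8
symbol=d low=19/64 high=3/8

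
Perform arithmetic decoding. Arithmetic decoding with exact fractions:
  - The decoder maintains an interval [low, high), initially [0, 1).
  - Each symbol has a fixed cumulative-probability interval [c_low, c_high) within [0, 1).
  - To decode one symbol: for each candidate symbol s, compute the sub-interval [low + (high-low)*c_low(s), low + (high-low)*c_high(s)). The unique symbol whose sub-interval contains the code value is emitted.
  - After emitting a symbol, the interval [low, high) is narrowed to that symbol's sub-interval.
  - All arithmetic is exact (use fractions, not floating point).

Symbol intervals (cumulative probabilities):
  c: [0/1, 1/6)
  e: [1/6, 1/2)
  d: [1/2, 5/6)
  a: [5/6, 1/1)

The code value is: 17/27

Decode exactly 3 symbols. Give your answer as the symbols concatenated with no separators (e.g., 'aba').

Answer: ded

Derivation:
Step 1: interval [0/1, 1/1), width = 1/1 - 0/1 = 1/1
  'c': [0/1 + 1/1*0/1, 0/1 + 1/1*1/6) = [0/1, 1/6)
  'e': [0/1 + 1/1*1/6, 0/1 + 1/1*1/2) = [1/6, 1/2)
  'd': [0/1 + 1/1*1/2, 0/1 + 1/1*5/6) = [1/2, 5/6) <- contains code 17/27
  'a': [0/1 + 1/1*5/6, 0/1 + 1/1*1/1) = [5/6, 1/1)
  emit 'd', narrow to [1/2, 5/6)
Step 2: interval [1/2, 5/6), width = 5/6 - 1/2 = 1/3
  'c': [1/2 + 1/3*0/1, 1/2 + 1/3*1/6) = [1/2, 5/9)
  'e': [1/2 + 1/3*1/6, 1/2 + 1/3*1/2) = [5/9, 2/3) <- contains code 17/27
  'd': [1/2 + 1/3*1/2, 1/2 + 1/3*5/6) = [2/3, 7/9)
  'a': [1/2 + 1/3*5/6, 1/2 + 1/3*1/1) = [7/9, 5/6)
  emit 'e', narrow to [5/9, 2/3)
Step 3: interval [5/9, 2/3), width = 2/3 - 5/9 = 1/9
  'c': [5/9 + 1/9*0/1, 5/9 + 1/9*1/6) = [5/9, 31/54)
  'e': [5/9 + 1/9*1/6, 5/9 + 1/9*1/2) = [31/54, 11/18)
  'd': [5/9 + 1/9*1/2, 5/9 + 1/9*5/6) = [11/18, 35/54) <- contains code 17/27
  'a': [5/9 + 1/9*5/6, 5/9 + 1/9*1/1) = [35/54, 2/3)
  emit 'd', narrow to [11/18, 35/54)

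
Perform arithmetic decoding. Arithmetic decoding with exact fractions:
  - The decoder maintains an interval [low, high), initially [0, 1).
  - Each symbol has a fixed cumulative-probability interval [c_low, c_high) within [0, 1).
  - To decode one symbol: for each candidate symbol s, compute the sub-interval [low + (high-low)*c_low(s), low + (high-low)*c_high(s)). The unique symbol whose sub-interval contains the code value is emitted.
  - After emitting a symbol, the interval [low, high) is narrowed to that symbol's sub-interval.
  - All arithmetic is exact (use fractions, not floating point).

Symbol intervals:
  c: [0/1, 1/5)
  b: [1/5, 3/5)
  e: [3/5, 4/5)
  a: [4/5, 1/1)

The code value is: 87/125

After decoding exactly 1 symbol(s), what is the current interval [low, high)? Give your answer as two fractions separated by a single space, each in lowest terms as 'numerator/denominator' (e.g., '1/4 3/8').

Step 1: interval [0/1, 1/1), width = 1/1 - 0/1 = 1/1
  'c': [0/1 + 1/1*0/1, 0/1 + 1/1*1/5) = [0/1, 1/5)
  'b': [0/1 + 1/1*1/5, 0/1 + 1/1*3/5) = [1/5, 3/5)
  'e': [0/1 + 1/1*3/5, 0/1 + 1/1*4/5) = [3/5, 4/5) <- contains code 87/125
  'a': [0/1 + 1/1*4/5, 0/1 + 1/1*1/1) = [4/5, 1/1)
  emit 'e', narrow to [3/5, 4/5)

Answer: 3/5 4/5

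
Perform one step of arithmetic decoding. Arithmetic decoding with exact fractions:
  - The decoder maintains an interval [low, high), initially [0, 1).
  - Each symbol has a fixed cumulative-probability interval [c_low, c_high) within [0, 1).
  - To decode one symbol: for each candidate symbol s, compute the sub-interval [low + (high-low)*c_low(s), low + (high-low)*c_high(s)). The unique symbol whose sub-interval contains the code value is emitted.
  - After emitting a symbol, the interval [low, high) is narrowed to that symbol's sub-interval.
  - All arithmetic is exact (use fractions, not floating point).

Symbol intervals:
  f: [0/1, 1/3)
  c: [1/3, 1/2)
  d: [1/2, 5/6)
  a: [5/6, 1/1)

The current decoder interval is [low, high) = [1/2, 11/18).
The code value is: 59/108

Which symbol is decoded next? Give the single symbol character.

Interval width = high − low = 11/18 − 1/2 = 1/9
Scaled code = (code − low) / width = (59/108 − 1/2) / 1/9 = 5/12
  f: [0/1, 1/3) 
  c: [1/3, 1/2) ← scaled code falls here ✓
  d: [1/2, 5/6) 
  a: [5/6, 1/1) 

Answer: c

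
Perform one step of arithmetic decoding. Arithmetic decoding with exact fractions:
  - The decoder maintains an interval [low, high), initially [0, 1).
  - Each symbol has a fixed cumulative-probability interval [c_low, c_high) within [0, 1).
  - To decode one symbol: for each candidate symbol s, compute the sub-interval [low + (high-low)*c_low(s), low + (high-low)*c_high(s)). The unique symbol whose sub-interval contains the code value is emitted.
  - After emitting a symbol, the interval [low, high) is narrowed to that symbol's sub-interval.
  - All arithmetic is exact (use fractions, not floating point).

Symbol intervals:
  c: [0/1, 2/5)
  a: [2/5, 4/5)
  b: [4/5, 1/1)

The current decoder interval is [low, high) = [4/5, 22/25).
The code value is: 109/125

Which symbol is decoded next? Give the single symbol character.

Interval width = high − low = 22/25 − 4/5 = 2/25
Scaled code = (code − low) / width = (109/125 − 4/5) / 2/25 = 9/10
  c: [0/1, 2/5) 
  a: [2/5, 4/5) 
  b: [4/5, 1/1) ← scaled code falls here ✓

Answer: b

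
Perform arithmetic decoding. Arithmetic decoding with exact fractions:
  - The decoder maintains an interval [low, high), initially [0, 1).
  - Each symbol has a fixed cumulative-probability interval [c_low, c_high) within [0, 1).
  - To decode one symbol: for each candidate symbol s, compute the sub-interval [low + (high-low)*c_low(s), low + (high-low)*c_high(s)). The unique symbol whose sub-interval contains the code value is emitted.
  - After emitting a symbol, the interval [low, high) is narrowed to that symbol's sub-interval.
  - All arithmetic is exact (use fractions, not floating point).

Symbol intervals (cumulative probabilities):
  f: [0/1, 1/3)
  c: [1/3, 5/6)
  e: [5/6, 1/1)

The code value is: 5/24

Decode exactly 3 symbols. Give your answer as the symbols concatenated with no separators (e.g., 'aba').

Answer: fcc

Derivation:
Step 1: interval [0/1, 1/1), width = 1/1 - 0/1 = 1/1
  'f': [0/1 + 1/1*0/1, 0/1 + 1/1*1/3) = [0/1, 1/3) <- contains code 5/24
  'c': [0/1 + 1/1*1/3, 0/1 + 1/1*5/6) = [1/3, 5/6)
  'e': [0/1 + 1/1*5/6, 0/1 + 1/1*1/1) = [5/6, 1/1)
  emit 'f', narrow to [0/1, 1/3)
Step 2: interval [0/1, 1/3), width = 1/3 - 0/1 = 1/3
  'f': [0/1 + 1/3*0/1, 0/1 + 1/3*1/3) = [0/1, 1/9)
  'c': [0/1 + 1/3*1/3, 0/1 + 1/3*5/6) = [1/9, 5/18) <- contains code 5/24
  'e': [0/1 + 1/3*5/6, 0/1 + 1/3*1/1) = [5/18, 1/3)
  emit 'c', narrow to [1/9, 5/18)
Step 3: interval [1/9, 5/18), width = 5/18 - 1/9 = 1/6
  'f': [1/9 + 1/6*0/1, 1/9 + 1/6*1/3) = [1/9, 1/6)
  'c': [1/9 + 1/6*1/3, 1/9 + 1/6*5/6) = [1/6, 1/4) <- contains code 5/24
  'e': [1/9 + 1/6*5/6, 1/9 + 1/6*1/1) = [1/4, 5/18)
  emit 'c', narrow to [1/6, 1/4)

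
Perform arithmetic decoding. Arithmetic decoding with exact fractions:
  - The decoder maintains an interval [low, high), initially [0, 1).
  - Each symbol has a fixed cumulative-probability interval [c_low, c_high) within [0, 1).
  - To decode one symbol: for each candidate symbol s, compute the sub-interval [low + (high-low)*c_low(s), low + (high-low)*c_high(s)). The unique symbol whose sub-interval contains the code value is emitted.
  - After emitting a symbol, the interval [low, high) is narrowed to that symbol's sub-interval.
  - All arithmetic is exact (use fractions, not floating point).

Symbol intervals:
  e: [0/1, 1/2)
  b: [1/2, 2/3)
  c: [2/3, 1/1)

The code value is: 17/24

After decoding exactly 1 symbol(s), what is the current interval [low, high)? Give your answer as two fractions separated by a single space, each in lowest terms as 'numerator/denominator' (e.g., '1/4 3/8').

Answer: 2/3 1/1

Derivation:
Step 1: interval [0/1, 1/1), width = 1/1 - 0/1 = 1/1
  'e': [0/1 + 1/1*0/1, 0/1 + 1/1*1/2) = [0/1, 1/2)
  'b': [0/1 + 1/1*1/2, 0/1 + 1/1*2/3) = [1/2, 2/3)
  'c': [0/1 + 1/1*2/3, 0/1 + 1/1*1/1) = [2/3, 1/1) <- contains code 17/24
  emit 'c', narrow to [2/3, 1/1)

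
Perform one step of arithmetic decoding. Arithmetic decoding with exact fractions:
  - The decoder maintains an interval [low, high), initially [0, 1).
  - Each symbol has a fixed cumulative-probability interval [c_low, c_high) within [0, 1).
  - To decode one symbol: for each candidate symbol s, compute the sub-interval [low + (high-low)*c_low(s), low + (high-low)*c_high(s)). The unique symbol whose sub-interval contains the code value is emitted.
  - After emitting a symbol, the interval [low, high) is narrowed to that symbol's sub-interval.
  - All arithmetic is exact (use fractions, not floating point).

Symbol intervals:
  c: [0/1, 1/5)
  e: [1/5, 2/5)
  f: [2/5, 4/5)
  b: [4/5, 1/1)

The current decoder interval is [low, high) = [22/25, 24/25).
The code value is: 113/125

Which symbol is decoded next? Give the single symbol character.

Answer: e

Derivation:
Interval width = high − low = 24/25 − 22/25 = 2/25
Scaled code = (code − low) / width = (113/125 − 22/25) / 2/25 = 3/10
  c: [0/1, 1/5) 
  e: [1/5, 2/5) ← scaled code falls here ✓
  f: [2/5, 4/5) 
  b: [4/5, 1/1) 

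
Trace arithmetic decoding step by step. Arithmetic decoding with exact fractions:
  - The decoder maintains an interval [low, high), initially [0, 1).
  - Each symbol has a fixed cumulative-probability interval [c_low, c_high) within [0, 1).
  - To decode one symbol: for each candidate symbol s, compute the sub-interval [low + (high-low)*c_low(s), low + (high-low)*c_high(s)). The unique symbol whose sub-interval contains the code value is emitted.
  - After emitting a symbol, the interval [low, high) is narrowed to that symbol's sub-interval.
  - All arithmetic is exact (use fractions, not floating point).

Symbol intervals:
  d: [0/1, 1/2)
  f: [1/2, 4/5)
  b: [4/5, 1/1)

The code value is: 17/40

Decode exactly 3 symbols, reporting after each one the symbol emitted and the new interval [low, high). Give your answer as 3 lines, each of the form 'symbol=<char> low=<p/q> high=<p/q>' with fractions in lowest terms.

Step 1: interval [0/1, 1/1), width = 1/1 - 0/1 = 1/1
  'd': [0/1 + 1/1*0/1, 0/1 + 1/1*1/2) = [0/1, 1/2) <- contains code 17/40
  'f': [0/1 + 1/1*1/2, 0/1 + 1/1*4/5) = [1/2, 4/5)
  'b': [0/1 + 1/1*4/5, 0/1 + 1/1*1/1) = [4/5, 1/1)
  emit 'd', narrow to [0/1, 1/2)
Step 2: interval [0/1, 1/2), width = 1/2 - 0/1 = 1/2
  'd': [0/1 + 1/2*0/1, 0/1 + 1/2*1/2) = [0/1, 1/4)
  'f': [0/1 + 1/2*1/2, 0/1 + 1/2*4/5) = [1/4, 2/5)
  'b': [0/1 + 1/2*4/5, 0/1 + 1/2*1/1) = [2/5, 1/2) <- contains code 17/40
  emit 'b', narrow to [2/5, 1/2)
Step 3: interval [2/5, 1/2), width = 1/2 - 2/5 = 1/10
  'd': [2/5 + 1/10*0/1, 2/5 + 1/10*1/2) = [2/5, 9/20) <- contains code 17/40
  'f': [2/5 + 1/10*1/2, 2/5 + 1/10*4/5) = [9/20, 12/25)
  'b': [2/5 + 1/10*4/5, 2/5 + 1/10*1/1) = [12/25, 1/2)
  emit 'd', narrow to [2/5, 9/20)

Answer: symbol=d low=0/1 high=1/2
symbol=b low=2/5 high=1/2
symbol=d low=2/5 high=9/20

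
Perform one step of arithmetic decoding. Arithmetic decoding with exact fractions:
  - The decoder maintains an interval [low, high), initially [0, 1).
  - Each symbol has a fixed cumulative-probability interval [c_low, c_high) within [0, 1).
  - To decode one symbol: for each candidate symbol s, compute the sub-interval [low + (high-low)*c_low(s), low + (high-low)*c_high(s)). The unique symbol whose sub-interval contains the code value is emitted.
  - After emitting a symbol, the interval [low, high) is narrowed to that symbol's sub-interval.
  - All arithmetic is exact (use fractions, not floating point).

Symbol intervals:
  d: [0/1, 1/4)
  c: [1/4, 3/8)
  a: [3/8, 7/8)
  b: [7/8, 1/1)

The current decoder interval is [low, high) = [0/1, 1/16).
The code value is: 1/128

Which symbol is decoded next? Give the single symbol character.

Answer: d

Derivation:
Interval width = high − low = 1/16 − 0/1 = 1/16
Scaled code = (code − low) / width = (1/128 − 0/1) / 1/16 = 1/8
  d: [0/1, 1/4) ← scaled code falls here ✓
  c: [1/4, 3/8) 
  a: [3/8, 7/8) 
  b: [7/8, 1/1) 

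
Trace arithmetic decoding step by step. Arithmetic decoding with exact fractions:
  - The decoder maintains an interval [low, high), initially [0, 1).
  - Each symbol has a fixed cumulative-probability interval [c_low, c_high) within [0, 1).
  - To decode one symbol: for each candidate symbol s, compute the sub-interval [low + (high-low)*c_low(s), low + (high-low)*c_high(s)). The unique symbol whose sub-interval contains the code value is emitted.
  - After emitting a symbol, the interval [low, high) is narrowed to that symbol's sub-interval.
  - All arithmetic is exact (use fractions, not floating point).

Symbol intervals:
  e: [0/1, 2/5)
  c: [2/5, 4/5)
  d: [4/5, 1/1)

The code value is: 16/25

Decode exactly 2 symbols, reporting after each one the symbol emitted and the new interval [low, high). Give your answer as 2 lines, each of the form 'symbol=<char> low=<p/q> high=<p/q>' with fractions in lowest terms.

Step 1: interval [0/1, 1/1), width = 1/1 - 0/1 = 1/1
  'e': [0/1 + 1/1*0/1, 0/1 + 1/1*2/5) = [0/1, 2/5)
  'c': [0/1 + 1/1*2/5, 0/1 + 1/1*4/5) = [2/5, 4/5) <- contains code 16/25
  'd': [0/1 + 1/1*4/5, 0/1 + 1/1*1/1) = [4/5, 1/1)
  emit 'c', narrow to [2/5, 4/5)
Step 2: interval [2/5, 4/5), width = 4/5 - 2/5 = 2/5
  'e': [2/5 + 2/5*0/1, 2/5 + 2/5*2/5) = [2/5, 14/25)
  'c': [2/5 + 2/5*2/5, 2/5 + 2/5*4/5) = [14/25, 18/25) <- contains code 16/25
  'd': [2/5 + 2/5*4/5, 2/5 + 2/5*1/1) = [18/25, 4/5)
  emit 'c', narrow to [14/25, 18/25)

Answer: symbol=c low=2/5 high=4/5
symbol=c low=14/25 high=18/25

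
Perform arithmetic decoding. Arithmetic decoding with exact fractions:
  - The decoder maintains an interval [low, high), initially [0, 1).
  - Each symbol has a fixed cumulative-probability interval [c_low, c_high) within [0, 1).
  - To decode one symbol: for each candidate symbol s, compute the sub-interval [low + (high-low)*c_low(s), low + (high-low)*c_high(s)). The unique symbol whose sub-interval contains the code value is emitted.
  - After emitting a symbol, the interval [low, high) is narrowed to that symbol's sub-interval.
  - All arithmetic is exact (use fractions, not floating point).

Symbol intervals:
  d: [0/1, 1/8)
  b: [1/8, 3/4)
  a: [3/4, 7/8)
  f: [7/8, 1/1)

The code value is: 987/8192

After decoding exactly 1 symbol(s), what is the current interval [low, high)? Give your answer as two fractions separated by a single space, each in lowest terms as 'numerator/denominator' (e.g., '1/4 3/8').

Answer: 0/1 1/8

Derivation:
Step 1: interval [0/1, 1/1), width = 1/1 - 0/1 = 1/1
  'd': [0/1 + 1/1*0/1, 0/1 + 1/1*1/8) = [0/1, 1/8) <- contains code 987/8192
  'b': [0/1 + 1/1*1/8, 0/1 + 1/1*3/4) = [1/8, 3/4)
  'a': [0/1 + 1/1*3/4, 0/1 + 1/1*7/8) = [3/4, 7/8)
  'f': [0/1 + 1/1*7/8, 0/1 + 1/1*1/1) = [7/8, 1/1)
  emit 'd', narrow to [0/1, 1/8)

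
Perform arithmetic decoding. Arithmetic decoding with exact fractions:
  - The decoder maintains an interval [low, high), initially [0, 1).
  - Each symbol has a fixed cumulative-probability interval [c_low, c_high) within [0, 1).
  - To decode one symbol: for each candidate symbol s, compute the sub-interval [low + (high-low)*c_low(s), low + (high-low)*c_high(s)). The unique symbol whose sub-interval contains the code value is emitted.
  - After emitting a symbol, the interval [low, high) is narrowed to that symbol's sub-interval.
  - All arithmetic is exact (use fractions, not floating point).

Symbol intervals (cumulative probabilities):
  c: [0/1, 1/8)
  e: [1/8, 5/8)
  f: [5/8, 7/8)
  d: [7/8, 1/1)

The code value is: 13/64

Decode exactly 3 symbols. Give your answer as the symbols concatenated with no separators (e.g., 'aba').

Step 1: interval [0/1, 1/1), width = 1/1 - 0/1 = 1/1
  'c': [0/1 + 1/1*0/1, 0/1 + 1/1*1/8) = [0/1, 1/8)
  'e': [0/1 + 1/1*1/8, 0/1 + 1/1*5/8) = [1/8, 5/8) <- contains code 13/64
  'f': [0/1 + 1/1*5/8, 0/1 + 1/1*7/8) = [5/8, 7/8)
  'd': [0/1 + 1/1*7/8, 0/1 + 1/1*1/1) = [7/8, 1/1)
  emit 'e', narrow to [1/8, 5/8)
Step 2: interval [1/8, 5/8), width = 5/8 - 1/8 = 1/2
  'c': [1/8 + 1/2*0/1, 1/8 + 1/2*1/8) = [1/8, 3/16)
  'e': [1/8 + 1/2*1/8, 1/8 + 1/2*5/8) = [3/16, 7/16) <- contains code 13/64
  'f': [1/8 + 1/2*5/8, 1/8 + 1/2*7/8) = [7/16, 9/16)
  'd': [1/8 + 1/2*7/8, 1/8 + 1/2*1/1) = [9/16, 5/8)
  emit 'e', narrow to [3/16, 7/16)
Step 3: interval [3/16, 7/16), width = 7/16 - 3/16 = 1/4
  'c': [3/16 + 1/4*0/1, 3/16 + 1/4*1/8) = [3/16, 7/32) <- contains code 13/64
  'e': [3/16 + 1/4*1/8, 3/16 + 1/4*5/8) = [7/32, 11/32)
  'f': [3/16 + 1/4*5/8, 3/16 + 1/4*7/8) = [11/32, 13/32)
  'd': [3/16 + 1/4*7/8, 3/16 + 1/4*1/1) = [13/32, 7/16)
  emit 'c', narrow to [3/16, 7/32)

Answer: eec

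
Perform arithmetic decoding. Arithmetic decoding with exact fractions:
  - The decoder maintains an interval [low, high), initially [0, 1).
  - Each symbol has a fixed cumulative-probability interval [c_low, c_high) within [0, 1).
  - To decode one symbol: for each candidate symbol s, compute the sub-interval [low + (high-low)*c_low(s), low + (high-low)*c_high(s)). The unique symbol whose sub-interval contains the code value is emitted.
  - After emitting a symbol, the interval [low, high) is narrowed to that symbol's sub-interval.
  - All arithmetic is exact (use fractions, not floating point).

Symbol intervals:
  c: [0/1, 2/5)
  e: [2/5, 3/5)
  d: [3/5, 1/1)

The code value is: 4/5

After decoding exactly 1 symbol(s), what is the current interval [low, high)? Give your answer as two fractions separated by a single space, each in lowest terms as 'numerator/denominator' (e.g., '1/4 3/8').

Answer: 3/5 1/1

Derivation:
Step 1: interval [0/1, 1/1), width = 1/1 - 0/1 = 1/1
  'c': [0/1 + 1/1*0/1, 0/1 + 1/1*2/5) = [0/1, 2/5)
  'e': [0/1 + 1/1*2/5, 0/1 + 1/1*3/5) = [2/5, 3/5)
  'd': [0/1 + 1/1*3/5, 0/1 + 1/1*1/1) = [3/5, 1/1) <- contains code 4/5
  emit 'd', narrow to [3/5, 1/1)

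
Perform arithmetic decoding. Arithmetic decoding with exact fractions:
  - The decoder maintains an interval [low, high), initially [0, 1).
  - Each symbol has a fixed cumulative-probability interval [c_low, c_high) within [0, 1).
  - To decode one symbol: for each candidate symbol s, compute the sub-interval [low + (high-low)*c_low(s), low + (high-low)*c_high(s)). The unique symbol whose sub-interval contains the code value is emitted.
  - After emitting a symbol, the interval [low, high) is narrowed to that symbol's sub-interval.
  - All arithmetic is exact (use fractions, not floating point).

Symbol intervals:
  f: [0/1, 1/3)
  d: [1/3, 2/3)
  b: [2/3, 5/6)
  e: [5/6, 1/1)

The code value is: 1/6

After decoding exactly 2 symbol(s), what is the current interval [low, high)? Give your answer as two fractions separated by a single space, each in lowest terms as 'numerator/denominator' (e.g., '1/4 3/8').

Step 1: interval [0/1, 1/1), width = 1/1 - 0/1 = 1/1
  'f': [0/1 + 1/1*0/1, 0/1 + 1/1*1/3) = [0/1, 1/3) <- contains code 1/6
  'd': [0/1 + 1/1*1/3, 0/1 + 1/1*2/3) = [1/3, 2/3)
  'b': [0/1 + 1/1*2/3, 0/1 + 1/1*5/6) = [2/3, 5/6)
  'e': [0/1 + 1/1*5/6, 0/1 + 1/1*1/1) = [5/6, 1/1)
  emit 'f', narrow to [0/1, 1/3)
Step 2: interval [0/1, 1/3), width = 1/3 - 0/1 = 1/3
  'f': [0/1 + 1/3*0/1, 0/1 + 1/3*1/3) = [0/1, 1/9)
  'd': [0/1 + 1/3*1/3, 0/1 + 1/3*2/3) = [1/9, 2/9) <- contains code 1/6
  'b': [0/1 + 1/3*2/3, 0/1 + 1/3*5/6) = [2/9, 5/18)
  'e': [0/1 + 1/3*5/6, 0/1 + 1/3*1/1) = [5/18, 1/3)
  emit 'd', narrow to [1/9, 2/9)

Answer: 1/9 2/9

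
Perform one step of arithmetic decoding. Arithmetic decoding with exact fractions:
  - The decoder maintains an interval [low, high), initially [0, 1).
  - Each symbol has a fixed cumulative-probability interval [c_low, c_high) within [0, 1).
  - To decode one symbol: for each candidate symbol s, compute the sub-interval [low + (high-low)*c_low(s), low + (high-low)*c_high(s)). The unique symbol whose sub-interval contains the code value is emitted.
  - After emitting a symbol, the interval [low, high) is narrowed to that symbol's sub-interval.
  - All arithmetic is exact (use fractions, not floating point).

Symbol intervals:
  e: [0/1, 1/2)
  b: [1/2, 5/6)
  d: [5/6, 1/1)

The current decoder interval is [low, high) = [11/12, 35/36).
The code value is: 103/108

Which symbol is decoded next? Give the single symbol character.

Answer: b

Derivation:
Interval width = high − low = 35/36 − 11/12 = 1/18
Scaled code = (code − low) / width = (103/108 − 11/12) / 1/18 = 2/3
  e: [0/1, 1/2) 
  b: [1/2, 5/6) ← scaled code falls here ✓
  d: [5/6, 1/1) 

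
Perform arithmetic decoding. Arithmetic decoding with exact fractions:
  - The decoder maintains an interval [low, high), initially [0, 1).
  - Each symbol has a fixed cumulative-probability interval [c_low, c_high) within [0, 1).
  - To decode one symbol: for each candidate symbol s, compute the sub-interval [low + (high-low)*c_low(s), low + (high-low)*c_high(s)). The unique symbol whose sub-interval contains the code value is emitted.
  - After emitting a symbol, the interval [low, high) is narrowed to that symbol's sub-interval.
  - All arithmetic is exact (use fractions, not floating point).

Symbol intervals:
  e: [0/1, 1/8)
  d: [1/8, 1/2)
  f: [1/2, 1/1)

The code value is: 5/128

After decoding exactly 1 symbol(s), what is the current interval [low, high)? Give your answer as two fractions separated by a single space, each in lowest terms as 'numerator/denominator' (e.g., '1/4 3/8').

Step 1: interval [0/1, 1/1), width = 1/1 - 0/1 = 1/1
  'e': [0/1 + 1/1*0/1, 0/1 + 1/1*1/8) = [0/1, 1/8) <- contains code 5/128
  'd': [0/1 + 1/1*1/8, 0/1 + 1/1*1/2) = [1/8, 1/2)
  'f': [0/1 + 1/1*1/2, 0/1 + 1/1*1/1) = [1/2, 1/1)
  emit 'e', narrow to [0/1, 1/8)

Answer: 0/1 1/8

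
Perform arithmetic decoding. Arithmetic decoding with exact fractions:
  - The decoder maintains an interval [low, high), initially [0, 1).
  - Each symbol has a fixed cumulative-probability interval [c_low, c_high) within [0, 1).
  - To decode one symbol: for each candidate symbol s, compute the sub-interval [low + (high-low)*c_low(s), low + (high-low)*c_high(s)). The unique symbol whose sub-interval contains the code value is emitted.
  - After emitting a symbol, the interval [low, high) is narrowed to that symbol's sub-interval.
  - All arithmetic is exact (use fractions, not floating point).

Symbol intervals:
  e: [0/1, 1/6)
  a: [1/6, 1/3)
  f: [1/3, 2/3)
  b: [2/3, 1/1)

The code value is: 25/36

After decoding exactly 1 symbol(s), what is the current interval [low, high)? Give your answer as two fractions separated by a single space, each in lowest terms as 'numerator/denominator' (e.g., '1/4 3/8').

Answer: 2/3 1/1

Derivation:
Step 1: interval [0/1, 1/1), width = 1/1 - 0/1 = 1/1
  'e': [0/1 + 1/1*0/1, 0/1 + 1/1*1/6) = [0/1, 1/6)
  'a': [0/1 + 1/1*1/6, 0/1 + 1/1*1/3) = [1/6, 1/3)
  'f': [0/1 + 1/1*1/3, 0/1 + 1/1*2/3) = [1/3, 2/3)
  'b': [0/1 + 1/1*2/3, 0/1 + 1/1*1/1) = [2/3, 1/1) <- contains code 25/36
  emit 'b', narrow to [2/3, 1/1)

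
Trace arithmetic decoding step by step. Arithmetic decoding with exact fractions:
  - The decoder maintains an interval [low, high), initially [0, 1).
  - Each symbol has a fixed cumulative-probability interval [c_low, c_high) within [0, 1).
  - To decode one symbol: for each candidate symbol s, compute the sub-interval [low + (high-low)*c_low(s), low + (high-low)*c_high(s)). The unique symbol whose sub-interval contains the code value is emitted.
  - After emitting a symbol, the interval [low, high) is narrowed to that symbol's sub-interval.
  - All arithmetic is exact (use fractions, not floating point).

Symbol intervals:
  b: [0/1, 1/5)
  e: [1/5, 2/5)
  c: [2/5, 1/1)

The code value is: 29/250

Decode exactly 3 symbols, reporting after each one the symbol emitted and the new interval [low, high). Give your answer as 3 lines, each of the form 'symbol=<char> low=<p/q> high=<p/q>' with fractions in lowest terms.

Step 1: interval [0/1, 1/1), width = 1/1 - 0/1 = 1/1
  'b': [0/1 + 1/1*0/1, 0/1 + 1/1*1/5) = [0/1, 1/5) <- contains code 29/250
  'e': [0/1 + 1/1*1/5, 0/1 + 1/1*2/5) = [1/5, 2/5)
  'c': [0/1 + 1/1*2/5, 0/1 + 1/1*1/1) = [2/5, 1/1)
  emit 'b', narrow to [0/1, 1/5)
Step 2: interval [0/1, 1/5), width = 1/5 - 0/1 = 1/5
  'b': [0/1 + 1/5*0/1, 0/1 + 1/5*1/5) = [0/1, 1/25)
  'e': [0/1 + 1/5*1/5, 0/1 + 1/5*2/5) = [1/25, 2/25)
  'c': [0/1 + 1/5*2/5, 0/1 + 1/5*1/1) = [2/25, 1/5) <- contains code 29/250
  emit 'c', narrow to [2/25, 1/5)
Step 3: interval [2/25, 1/5), width = 1/5 - 2/25 = 3/25
  'b': [2/25 + 3/25*0/1, 2/25 + 3/25*1/5) = [2/25, 13/125)
  'e': [2/25 + 3/25*1/5, 2/25 + 3/25*2/5) = [13/125, 16/125) <- contains code 29/250
  'c': [2/25 + 3/25*2/5, 2/25 + 3/25*1/1) = [16/125, 1/5)
  emit 'e', narrow to [13/125, 16/125)

Answer: symbol=b low=0/1 high=1/5
symbol=c low=2/25 high=1/5
symbol=e low=13/125 high=16/125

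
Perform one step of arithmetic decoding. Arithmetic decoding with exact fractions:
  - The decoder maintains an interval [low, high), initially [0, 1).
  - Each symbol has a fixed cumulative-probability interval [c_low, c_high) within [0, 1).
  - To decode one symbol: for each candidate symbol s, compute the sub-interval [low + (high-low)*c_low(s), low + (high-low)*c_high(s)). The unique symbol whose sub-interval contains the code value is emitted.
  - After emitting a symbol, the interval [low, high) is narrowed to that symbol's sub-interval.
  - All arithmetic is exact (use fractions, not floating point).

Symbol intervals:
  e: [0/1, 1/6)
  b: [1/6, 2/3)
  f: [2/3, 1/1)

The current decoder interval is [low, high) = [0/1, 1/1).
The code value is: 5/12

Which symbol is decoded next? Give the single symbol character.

Interval width = high − low = 1/1 − 0/1 = 1/1
Scaled code = (code − low) / width = (5/12 − 0/1) / 1/1 = 5/12
  e: [0/1, 1/6) 
  b: [1/6, 2/3) ← scaled code falls here ✓
  f: [2/3, 1/1) 

Answer: b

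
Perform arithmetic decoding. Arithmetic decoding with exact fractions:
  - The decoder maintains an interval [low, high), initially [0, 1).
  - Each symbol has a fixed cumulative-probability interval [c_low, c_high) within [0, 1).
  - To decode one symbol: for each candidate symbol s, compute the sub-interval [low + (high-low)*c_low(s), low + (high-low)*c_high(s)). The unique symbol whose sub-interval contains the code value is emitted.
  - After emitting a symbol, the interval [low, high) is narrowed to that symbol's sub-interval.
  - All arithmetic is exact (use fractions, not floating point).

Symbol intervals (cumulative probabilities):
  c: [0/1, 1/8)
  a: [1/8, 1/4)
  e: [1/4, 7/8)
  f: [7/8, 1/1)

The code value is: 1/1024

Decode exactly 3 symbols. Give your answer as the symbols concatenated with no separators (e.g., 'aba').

Step 1: interval [0/1, 1/1), width = 1/1 - 0/1 = 1/1
  'c': [0/1 + 1/1*0/1, 0/1 + 1/1*1/8) = [0/1, 1/8) <- contains code 1/1024
  'a': [0/1 + 1/1*1/8, 0/1 + 1/1*1/4) = [1/8, 1/4)
  'e': [0/1 + 1/1*1/4, 0/1 + 1/1*7/8) = [1/4, 7/8)
  'f': [0/1 + 1/1*7/8, 0/1 + 1/1*1/1) = [7/8, 1/1)
  emit 'c', narrow to [0/1, 1/8)
Step 2: interval [0/1, 1/8), width = 1/8 - 0/1 = 1/8
  'c': [0/1 + 1/8*0/1, 0/1 + 1/8*1/8) = [0/1, 1/64) <- contains code 1/1024
  'a': [0/1 + 1/8*1/8, 0/1 + 1/8*1/4) = [1/64, 1/32)
  'e': [0/1 + 1/8*1/4, 0/1 + 1/8*7/8) = [1/32, 7/64)
  'f': [0/1 + 1/8*7/8, 0/1 + 1/8*1/1) = [7/64, 1/8)
  emit 'c', narrow to [0/1, 1/64)
Step 3: interval [0/1, 1/64), width = 1/64 - 0/1 = 1/64
  'c': [0/1 + 1/64*0/1, 0/1 + 1/64*1/8) = [0/1, 1/512) <- contains code 1/1024
  'a': [0/1 + 1/64*1/8, 0/1 + 1/64*1/4) = [1/512, 1/256)
  'e': [0/1 + 1/64*1/4, 0/1 + 1/64*7/8) = [1/256, 7/512)
  'f': [0/1 + 1/64*7/8, 0/1 + 1/64*1/1) = [7/512, 1/64)
  emit 'c', narrow to [0/1, 1/512)

Answer: ccc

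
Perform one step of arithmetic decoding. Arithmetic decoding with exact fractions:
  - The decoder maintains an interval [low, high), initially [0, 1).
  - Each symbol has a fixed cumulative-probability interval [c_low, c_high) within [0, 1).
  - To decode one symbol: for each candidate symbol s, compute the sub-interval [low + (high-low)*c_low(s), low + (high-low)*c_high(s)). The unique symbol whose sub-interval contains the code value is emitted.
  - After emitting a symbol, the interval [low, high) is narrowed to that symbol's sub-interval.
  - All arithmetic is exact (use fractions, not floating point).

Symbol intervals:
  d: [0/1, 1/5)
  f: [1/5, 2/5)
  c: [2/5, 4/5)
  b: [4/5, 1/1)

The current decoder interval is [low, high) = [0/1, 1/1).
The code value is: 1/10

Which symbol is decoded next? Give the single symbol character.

Interval width = high − low = 1/1 − 0/1 = 1/1
Scaled code = (code − low) / width = (1/10 − 0/1) / 1/1 = 1/10
  d: [0/1, 1/5) ← scaled code falls here ✓
  f: [1/5, 2/5) 
  c: [2/5, 4/5) 
  b: [4/5, 1/1) 

Answer: d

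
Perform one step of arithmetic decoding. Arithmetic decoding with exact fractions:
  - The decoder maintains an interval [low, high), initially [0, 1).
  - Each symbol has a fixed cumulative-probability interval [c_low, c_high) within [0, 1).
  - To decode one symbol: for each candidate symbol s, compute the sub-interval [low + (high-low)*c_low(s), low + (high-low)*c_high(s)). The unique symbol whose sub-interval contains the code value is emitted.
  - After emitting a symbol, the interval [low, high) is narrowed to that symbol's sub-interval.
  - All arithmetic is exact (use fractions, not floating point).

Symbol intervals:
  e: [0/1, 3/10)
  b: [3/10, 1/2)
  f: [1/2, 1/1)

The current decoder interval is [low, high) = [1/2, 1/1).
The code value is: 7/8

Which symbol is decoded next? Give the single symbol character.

Answer: f

Derivation:
Interval width = high − low = 1/1 − 1/2 = 1/2
Scaled code = (code − low) / width = (7/8 − 1/2) / 1/2 = 3/4
  e: [0/1, 3/10) 
  b: [3/10, 1/2) 
  f: [1/2, 1/1) ← scaled code falls here ✓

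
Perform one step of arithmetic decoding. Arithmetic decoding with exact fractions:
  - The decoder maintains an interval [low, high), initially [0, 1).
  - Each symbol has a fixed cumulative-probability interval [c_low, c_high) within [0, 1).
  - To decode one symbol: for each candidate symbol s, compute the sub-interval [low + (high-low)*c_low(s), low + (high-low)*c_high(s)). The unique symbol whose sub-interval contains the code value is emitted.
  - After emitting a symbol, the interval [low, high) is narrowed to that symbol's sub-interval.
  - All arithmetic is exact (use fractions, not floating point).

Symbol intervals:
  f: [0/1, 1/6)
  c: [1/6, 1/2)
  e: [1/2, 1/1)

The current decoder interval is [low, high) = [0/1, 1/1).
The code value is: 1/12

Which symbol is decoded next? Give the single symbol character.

Answer: f

Derivation:
Interval width = high − low = 1/1 − 0/1 = 1/1
Scaled code = (code − low) / width = (1/12 − 0/1) / 1/1 = 1/12
  f: [0/1, 1/6) ← scaled code falls here ✓
  c: [1/6, 1/2) 
  e: [1/2, 1/1) 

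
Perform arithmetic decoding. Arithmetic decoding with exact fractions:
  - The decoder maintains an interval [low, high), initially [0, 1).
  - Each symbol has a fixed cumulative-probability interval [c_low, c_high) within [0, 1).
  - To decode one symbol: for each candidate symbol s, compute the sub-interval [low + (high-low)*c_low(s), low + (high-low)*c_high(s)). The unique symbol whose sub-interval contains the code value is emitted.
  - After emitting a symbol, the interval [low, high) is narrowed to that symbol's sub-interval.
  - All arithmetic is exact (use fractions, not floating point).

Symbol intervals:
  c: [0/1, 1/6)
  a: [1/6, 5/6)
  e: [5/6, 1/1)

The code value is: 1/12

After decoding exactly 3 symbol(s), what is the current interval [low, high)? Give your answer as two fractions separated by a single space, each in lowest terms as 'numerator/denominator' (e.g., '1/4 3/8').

Step 1: interval [0/1, 1/1), width = 1/1 - 0/1 = 1/1
  'c': [0/1 + 1/1*0/1, 0/1 + 1/1*1/6) = [0/1, 1/6) <- contains code 1/12
  'a': [0/1 + 1/1*1/6, 0/1 + 1/1*5/6) = [1/6, 5/6)
  'e': [0/1 + 1/1*5/6, 0/1 + 1/1*1/1) = [5/6, 1/1)
  emit 'c', narrow to [0/1, 1/6)
Step 2: interval [0/1, 1/6), width = 1/6 - 0/1 = 1/6
  'c': [0/1 + 1/6*0/1, 0/1 + 1/6*1/6) = [0/1, 1/36)
  'a': [0/1 + 1/6*1/6, 0/1 + 1/6*5/6) = [1/36, 5/36) <- contains code 1/12
  'e': [0/1 + 1/6*5/6, 0/1 + 1/6*1/1) = [5/36, 1/6)
  emit 'a', narrow to [1/36, 5/36)
Step 3: interval [1/36, 5/36), width = 5/36 - 1/36 = 1/9
  'c': [1/36 + 1/9*0/1, 1/36 + 1/9*1/6) = [1/36, 5/108)
  'a': [1/36 + 1/9*1/6, 1/36 + 1/9*5/6) = [5/108, 13/108) <- contains code 1/12
  'e': [1/36 + 1/9*5/6, 1/36 + 1/9*1/1) = [13/108, 5/36)
  emit 'a', narrow to [5/108, 13/108)

Answer: 5/108 13/108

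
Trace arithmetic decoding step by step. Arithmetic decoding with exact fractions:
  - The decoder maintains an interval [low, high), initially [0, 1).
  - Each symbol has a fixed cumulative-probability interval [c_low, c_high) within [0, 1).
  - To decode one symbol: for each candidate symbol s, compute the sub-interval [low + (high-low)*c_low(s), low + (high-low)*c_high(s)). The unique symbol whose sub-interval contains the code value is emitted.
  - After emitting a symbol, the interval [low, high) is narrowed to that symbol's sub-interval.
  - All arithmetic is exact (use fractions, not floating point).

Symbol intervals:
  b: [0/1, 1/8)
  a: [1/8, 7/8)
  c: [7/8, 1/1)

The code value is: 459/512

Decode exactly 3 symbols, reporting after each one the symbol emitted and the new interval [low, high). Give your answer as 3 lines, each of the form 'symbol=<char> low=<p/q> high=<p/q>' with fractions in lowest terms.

Answer: symbol=c low=7/8 high=1/1
symbol=a low=57/64 high=63/64
symbol=b low=57/64 high=231/256

Derivation:
Step 1: interval [0/1, 1/1), width = 1/1 - 0/1 = 1/1
  'b': [0/1 + 1/1*0/1, 0/1 + 1/1*1/8) = [0/1, 1/8)
  'a': [0/1 + 1/1*1/8, 0/1 + 1/1*7/8) = [1/8, 7/8)
  'c': [0/1 + 1/1*7/8, 0/1 + 1/1*1/1) = [7/8, 1/1) <- contains code 459/512
  emit 'c', narrow to [7/8, 1/1)
Step 2: interval [7/8, 1/1), width = 1/1 - 7/8 = 1/8
  'b': [7/8 + 1/8*0/1, 7/8 + 1/8*1/8) = [7/8, 57/64)
  'a': [7/8 + 1/8*1/8, 7/8 + 1/8*7/8) = [57/64, 63/64) <- contains code 459/512
  'c': [7/8 + 1/8*7/8, 7/8 + 1/8*1/1) = [63/64, 1/1)
  emit 'a', narrow to [57/64, 63/64)
Step 3: interval [57/64, 63/64), width = 63/64 - 57/64 = 3/32
  'b': [57/64 + 3/32*0/1, 57/64 + 3/32*1/8) = [57/64, 231/256) <- contains code 459/512
  'a': [57/64 + 3/32*1/8, 57/64 + 3/32*7/8) = [231/256, 249/256)
  'c': [57/64 + 3/32*7/8, 57/64 + 3/32*1/1) = [249/256, 63/64)
  emit 'b', narrow to [57/64, 231/256)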